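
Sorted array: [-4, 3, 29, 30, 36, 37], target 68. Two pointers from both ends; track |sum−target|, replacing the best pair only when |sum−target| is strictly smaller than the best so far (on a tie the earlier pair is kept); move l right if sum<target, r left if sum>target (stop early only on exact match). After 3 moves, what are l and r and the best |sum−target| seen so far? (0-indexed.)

[0,5] -4+37=33 d=35 * → l++
[1,5] 3+37=40 d=28 * → l++
[2,5] 29+37=66 d=2 * → l++

l=3, r=5, best |Δ|=2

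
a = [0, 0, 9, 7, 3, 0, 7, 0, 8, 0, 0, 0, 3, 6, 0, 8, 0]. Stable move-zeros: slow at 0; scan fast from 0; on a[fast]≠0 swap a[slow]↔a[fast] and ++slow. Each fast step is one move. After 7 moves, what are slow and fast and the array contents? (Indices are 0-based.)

(s=0,f=0) a[fast]=0 → fast++
(s=0,f=1) a[fast]=0 → fast++
(s=0,f=2) a[fast]=9≠0 swap→a[0]=9 → slow++,fast++
(s=1,f=3) a[fast]=7≠0 swap→a[1]=7 → slow++,fast++
(s=2,f=4) a[fast]=3≠0 swap→a[2]=3 → slow++,fast++
(s=3,f=5) a[fast]=0 → fast++
(s=3,f=6) a[fast]=7≠0 swap→a[3]=7 → slow++,fast++

slow=4, fast=7, a=[9, 7, 3, 7, 0, 0, 0, 0, 8, 0, 0, 0, 3, 6, 0, 8, 0]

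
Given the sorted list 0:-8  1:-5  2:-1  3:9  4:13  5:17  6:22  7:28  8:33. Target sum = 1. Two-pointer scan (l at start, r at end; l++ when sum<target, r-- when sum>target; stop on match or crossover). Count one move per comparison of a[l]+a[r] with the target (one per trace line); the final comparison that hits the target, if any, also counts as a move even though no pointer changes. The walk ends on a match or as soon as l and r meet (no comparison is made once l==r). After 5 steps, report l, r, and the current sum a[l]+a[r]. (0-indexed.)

l=0 r=8: -8+33=25 >1, r--
l=0 r=7: -8+28=20 >1, r--
l=0 r=6: -8+22=14 >1, r--
l=0 r=5: -8+17=9 >1, r--
l=0 r=4: -8+13=5 >1, r--

l=0, r=3, sum=1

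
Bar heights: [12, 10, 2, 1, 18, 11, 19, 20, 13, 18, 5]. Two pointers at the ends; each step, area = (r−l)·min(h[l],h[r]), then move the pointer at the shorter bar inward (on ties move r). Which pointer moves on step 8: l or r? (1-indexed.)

[1,11] min(12,5)*10=50 best=50 * → r--
[1,10] min(12,18)*9=108 best=108 * → l++
[2,10] min(10,18)*8=80 best=108 → l++
[3,10] min(2,18)*7=14 best=108 → l++
[4,10] min(1,18)*6=6 best=108 → l++
[5,10] min(18,18)*5=90 best=108 → r--
[5,9] min(18,13)*4=52 best=108 → r--
[5,8] min(18,20)*3=54 best=108 → l++

l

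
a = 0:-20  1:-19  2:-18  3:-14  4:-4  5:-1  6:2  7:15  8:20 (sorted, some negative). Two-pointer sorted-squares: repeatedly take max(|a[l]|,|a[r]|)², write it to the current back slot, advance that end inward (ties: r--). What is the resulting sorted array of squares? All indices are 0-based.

[1, 4, 16, 196, 225, 324, 361, 400, 400]

l=0 r=8: |-20|<=|20| out[8]=400, r--
l=0 r=7: |-20|>|15| out[7]=400, l++
l=1 r=7: |-19|>|15| out[6]=361, l++
l=2 r=7: |-18|>|15| out[5]=324, l++
l=3 r=7: |-14|<=|15| out[4]=225, r--
l=3 r=6: |-14|>|2| out[3]=196, l++
l=4 r=6: |-4|>|2| out[2]=16, l++
l=5 r=6: |-1|<=|2| out[1]=4, r--
l=5 r=5: |-1|<=|-1| out[0]=1, r--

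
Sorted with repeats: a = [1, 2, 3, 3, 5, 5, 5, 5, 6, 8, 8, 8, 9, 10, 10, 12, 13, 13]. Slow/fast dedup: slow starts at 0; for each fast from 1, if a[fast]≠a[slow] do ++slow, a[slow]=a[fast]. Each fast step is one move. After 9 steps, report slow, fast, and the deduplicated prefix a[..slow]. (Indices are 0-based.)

slow=5, fast=10, prefix=[1, 2, 3, 5, 6, 8]

(s=0,f=1) a[fast]=2≠a[slow]=1 write a[1]=2 → slow++,fast++
(s=1,f=2) a[fast]=3≠a[slow]=2 write a[2]=3 → slow++,fast++
(s=2,f=3) a[fast]=3=a[slow] dup → fast++
(s=2,f=4) a[fast]=5≠a[slow]=3 write a[3]=5 → slow++,fast++
(s=3,f=5) a[fast]=5=a[slow] dup → fast++
(s=3,f=6) a[fast]=5=a[slow] dup → fast++
(s=3,f=7) a[fast]=5=a[slow] dup → fast++
(s=3,f=8) a[fast]=6≠a[slow]=5 write a[4]=6 → slow++,fast++
(s=4,f=9) a[fast]=8≠a[slow]=6 write a[5]=8 → slow++,fast++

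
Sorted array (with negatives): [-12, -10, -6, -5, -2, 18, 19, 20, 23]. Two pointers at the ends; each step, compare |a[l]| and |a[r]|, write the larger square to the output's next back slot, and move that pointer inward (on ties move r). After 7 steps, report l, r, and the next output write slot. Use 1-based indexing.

l=4, r=5, next write slot=2

[1,9] |-12|<=|23| out[9]=529 → r--
[1,8] |-12|<=|20| out[8]=400 → r--
[1,7] |-12|<=|19| out[7]=361 → r--
[1,6] |-12|<=|18| out[6]=324 → r--
[1,5] |-12|>|-2| out[5]=144 → l++
[2,5] |-10|>|-2| out[4]=100 → l++
[3,5] |-6|>|-2| out[3]=36 → l++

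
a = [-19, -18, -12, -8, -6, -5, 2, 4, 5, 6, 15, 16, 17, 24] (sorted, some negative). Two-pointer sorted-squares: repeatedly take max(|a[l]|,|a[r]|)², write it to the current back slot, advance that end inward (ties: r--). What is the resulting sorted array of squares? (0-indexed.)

[4, 16, 25, 25, 36, 36, 64, 144, 225, 256, 289, 324, 361, 576]

[0,13] |-19|<=|24| out[13]=576 → r--
[0,12] |-19|>|17| out[12]=361 → l++
[1,12] |-18|>|17| out[11]=324 → l++
[2,12] |-12|<=|17| out[10]=289 → r--
[2,11] |-12|<=|16| out[9]=256 → r--
[2,10] |-12|<=|15| out[8]=225 → r--
[2,9] |-12|>|6| out[7]=144 → l++
[3,9] |-8|>|6| out[6]=64 → l++
[4,9] |-6|<=|6| out[5]=36 → r--
[4,8] |-6|>|5| out[4]=36 → l++
[5,8] |-5|<=|5| out[3]=25 → r--
[5,7] |-5|>|4| out[2]=25 → l++
[6,7] |2|<=|4| out[1]=16 → r--
[6,6] |2|<=|2| out[0]=4 → r--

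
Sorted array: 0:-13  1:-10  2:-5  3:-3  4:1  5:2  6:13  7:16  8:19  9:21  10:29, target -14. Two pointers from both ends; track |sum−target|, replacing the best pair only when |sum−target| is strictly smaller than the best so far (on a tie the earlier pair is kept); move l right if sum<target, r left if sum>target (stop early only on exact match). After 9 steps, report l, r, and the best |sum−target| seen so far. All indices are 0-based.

l=1, r=2, best |Δ|=1

l=0 r=10: -13+29=16 d=30 *, r--
l=0 r=9: -13+21=8 d=22 *, r--
l=0 r=8: -13+19=6 d=20 *, r--
l=0 r=7: -13+16=3 d=17 *, r--
l=0 r=6: -13+13=0 d=14 *, r--
l=0 r=5: -13+2=-11 d=3 *, r--
l=0 r=4: -13+1=-12 d=2 *, r--
l=0 r=3: -13+-3=-16 d=2, l++
l=1 r=3: -10+-3=-13 d=1 *, r--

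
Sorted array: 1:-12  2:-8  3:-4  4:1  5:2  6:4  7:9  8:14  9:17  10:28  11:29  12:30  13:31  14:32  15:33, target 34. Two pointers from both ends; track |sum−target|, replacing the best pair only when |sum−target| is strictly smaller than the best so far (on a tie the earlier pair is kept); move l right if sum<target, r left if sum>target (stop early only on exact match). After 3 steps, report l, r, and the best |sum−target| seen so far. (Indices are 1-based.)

[1,15] -12+33=21 d=13 * → l++
[2,15] -8+33=25 d=9 * → l++
[3,15] -4+33=29 d=5 * → l++

l=4, r=15, best |Δ|=5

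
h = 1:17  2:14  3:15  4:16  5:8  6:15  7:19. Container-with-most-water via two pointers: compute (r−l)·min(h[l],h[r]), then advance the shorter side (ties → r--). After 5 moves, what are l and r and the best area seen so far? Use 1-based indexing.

l=6, r=7, best area=102

[1,7] min(17,19)*6=102 best=102 * → l++
[2,7] min(14,19)*5=70 best=102 → l++
[3,7] min(15,19)*4=60 best=102 → l++
[4,7] min(16,19)*3=48 best=102 → l++
[5,7] min(8,19)*2=16 best=102 → l++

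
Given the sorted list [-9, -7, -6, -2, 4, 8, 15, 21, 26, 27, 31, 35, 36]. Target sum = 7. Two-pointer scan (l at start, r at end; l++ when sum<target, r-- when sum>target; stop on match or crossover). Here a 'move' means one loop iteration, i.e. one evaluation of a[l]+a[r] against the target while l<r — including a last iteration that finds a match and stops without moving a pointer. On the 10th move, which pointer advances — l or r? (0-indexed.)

[0,12] -9+36=27 >7 → r--
[0,11] -9+35=26 >7 → r--
[0,10] -9+31=22 >7 → r--
[0,9] -9+27=18 >7 → r--
[0,8] -9+26=17 >7 → r--
[0,7] -9+21=12 >7 → r--
[0,6] -9+15=6 <7 → l++
[1,6] -7+15=8 >7 → r--
[1,5] -7+8=1 <7 → l++
[2,5] -6+8=2 <7 → l++

l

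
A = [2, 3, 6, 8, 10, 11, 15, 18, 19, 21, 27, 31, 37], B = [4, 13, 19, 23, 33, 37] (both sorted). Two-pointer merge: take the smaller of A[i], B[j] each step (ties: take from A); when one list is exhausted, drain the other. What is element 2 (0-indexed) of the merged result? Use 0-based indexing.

i=0 j=0: A[i]=2<=B[j]=4 take 2, i++
i=1 j=0: A[i]=3<=B[j]=4 take 3, i++
i=2 j=0: A[i]=6>B[j]=4 take 4, j++
i=2 j=1: A[i]=6<=B[j]=13 take 6, i++
i=3 j=1: A[i]=8<=B[j]=13 take 8, i++
i=4 j=1: A[i]=10<=B[j]=13 take 10, i++
i=5 j=1: A[i]=11<=B[j]=13 take 11, i++
i=6 j=1: A[i]=15>B[j]=13 take 13, j++
i=6 j=2: A[i]=15<=B[j]=19 take 15, i++
i=7 j=2: A[i]=18<=B[j]=19 take 18, i++
i=8 j=2: A[i]=19<=B[j]=19 take 19, i++
i=9 j=2: A[i]=21>B[j]=19 take 19, j++
i=9 j=3: A[i]=21<=B[j]=23 take 21, i++
i=10 j=3: A[i]=27>B[j]=23 take 23, j++
i=10 j=4: A[i]=27<=B[j]=33 take 27, i++
i=11 j=4: A[i]=31<=B[j]=33 take 31, i++
i=12 j=4: A[i]=37>B[j]=33 take 33, j++
i=12 j=5: A[i]=37<=B[j]=37 take 37, i++
i=13 j=5: A done, take B[j]=37, j++

merged[2] = 4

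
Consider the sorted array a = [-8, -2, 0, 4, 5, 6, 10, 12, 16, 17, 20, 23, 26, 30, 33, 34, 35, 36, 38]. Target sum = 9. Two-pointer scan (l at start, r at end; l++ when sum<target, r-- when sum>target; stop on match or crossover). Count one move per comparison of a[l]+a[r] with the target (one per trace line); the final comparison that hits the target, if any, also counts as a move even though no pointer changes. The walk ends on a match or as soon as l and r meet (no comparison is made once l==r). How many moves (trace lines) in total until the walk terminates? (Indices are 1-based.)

l=1 r=19: -8+38=30 >9, r--
l=1 r=18: -8+36=28 >9, r--
l=1 r=17: -8+35=27 >9, r--
l=1 r=16: -8+34=26 >9, r--
l=1 r=15: -8+33=25 >9, r--
l=1 r=14: -8+30=22 >9, r--
l=1 r=13: -8+26=18 >9, r--
l=1 r=12: -8+23=15 >9, r--
l=1 r=11: -8+20=12 >9, r--
l=1 r=10: -8+17=9, found

10 moves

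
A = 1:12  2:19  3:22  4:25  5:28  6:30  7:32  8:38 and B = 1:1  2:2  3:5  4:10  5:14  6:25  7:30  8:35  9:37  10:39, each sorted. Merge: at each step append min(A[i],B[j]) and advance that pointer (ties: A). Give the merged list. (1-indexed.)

[i=1,j=1] A[i]=12>B[j]=1 take 1 → j++
[i=1,j=2] A[i]=12>B[j]=2 take 2 → j++
[i=1,j=3] A[i]=12>B[j]=5 take 5 → j++
[i=1,j=4] A[i]=12>B[j]=10 take 10 → j++
[i=1,j=5] A[i]=12<=B[j]=14 take 12 → i++
[i=2,j=5] A[i]=19>B[j]=14 take 14 → j++
[i=2,j=6] A[i]=19<=B[j]=25 take 19 → i++
[i=3,j=6] A[i]=22<=B[j]=25 take 22 → i++
[i=4,j=6] A[i]=25<=B[j]=25 take 25 → i++
[i=5,j=6] A[i]=28>B[j]=25 take 25 → j++
[i=5,j=7] A[i]=28<=B[j]=30 take 28 → i++
[i=6,j=7] A[i]=30<=B[j]=30 take 30 → i++
[i=7,j=7] A[i]=32>B[j]=30 take 30 → j++
[i=7,j=8] A[i]=32<=B[j]=35 take 32 → i++
[i=8,j=8] A[i]=38>B[j]=35 take 35 → j++
[i=8,j=9] A[i]=38>B[j]=37 take 37 → j++
[i=8,j=10] A[i]=38<=B[j]=39 take 38 → i++
[i=9,j=10] A done, take B[j]=39 → j++

[1, 2, 5, 10, 12, 14, 19, 22, 25, 25, 28, 30, 30, 32, 35, 37, 38, 39]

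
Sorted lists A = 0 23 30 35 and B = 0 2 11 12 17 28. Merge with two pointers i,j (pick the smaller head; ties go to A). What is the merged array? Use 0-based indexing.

[i=0,j=0] A[i]=0<=B[j]=0 take 0 → i++
[i=1,j=0] A[i]=23>B[j]=0 take 0 → j++
[i=1,j=1] A[i]=23>B[j]=2 take 2 → j++
[i=1,j=2] A[i]=23>B[j]=11 take 11 → j++
[i=1,j=3] A[i]=23>B[j]=12 take 12 → j++
[i=1,j=4] A[i]=23>B[j]=17 take 17 → j++
[i=1,j=5] A[i]=23<=B[j]=28 take 23 → i++
[i=2,j=5] A[i]=30>B[j]=28 take 28 → j++
[i=2,j=6] B done, take A[i]=30 → i++
[i=3,j=6] B done, take A[i]=35 → i++

[0, 0, 2, 11, 12, 17, 23, 28, 30, 35]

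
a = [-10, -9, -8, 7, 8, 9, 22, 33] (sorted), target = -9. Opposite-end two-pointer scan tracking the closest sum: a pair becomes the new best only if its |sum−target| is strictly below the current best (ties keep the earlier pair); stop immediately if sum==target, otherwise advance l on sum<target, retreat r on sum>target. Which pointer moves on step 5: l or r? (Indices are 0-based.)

r

[0,7] -10+33=23 d=32 * → r--
[0,6] -10+22=12 d=21 * → r--
[0,5] -10+9=-1 d=8 * → r--
[0,4] -10+8=-2 d=7 * → r--
[0,3] -10+7=-3 d=6 * → r--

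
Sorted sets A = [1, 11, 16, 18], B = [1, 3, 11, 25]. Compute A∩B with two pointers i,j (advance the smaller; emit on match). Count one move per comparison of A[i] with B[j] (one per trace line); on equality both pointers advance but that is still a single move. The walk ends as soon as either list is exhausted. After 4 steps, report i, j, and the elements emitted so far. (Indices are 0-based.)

i=0 j=0: 1==1 emit, i++,j++
i=1 j=1: 11>3, j++
i=1 j=2: 11==11 emit, i++,j++
i=2 j=3: 16<25, i++

i=3, j=3, emitted=[1, 11]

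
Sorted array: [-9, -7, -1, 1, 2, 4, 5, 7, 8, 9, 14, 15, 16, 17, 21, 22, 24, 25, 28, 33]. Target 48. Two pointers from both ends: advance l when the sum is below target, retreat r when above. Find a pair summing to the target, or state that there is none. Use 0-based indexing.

(15, 33)

l=0 r=19: -9+33=24 <48, l++
l=1 r=19: -7+33=26 <48, l++
l=2 r=19: -1+33=32 <48, l++
l=3 r=19: 1+33=34 <48, l++
l=4 r=19: 2+33=35 <48, l++
l=5 r=19: 4+33=37 <48, l++
l=6 r=19: 5+33=38 <48, l++
l=7 r=19: 7+33=40 <48, l++
l=8 r=19: 8+33=41 <48, l++
l=9 r=19: 9+33=42 <48, l++
l=10 r=19: 14+33=47 <48, l++
l=11 r=19: 15+33=48, found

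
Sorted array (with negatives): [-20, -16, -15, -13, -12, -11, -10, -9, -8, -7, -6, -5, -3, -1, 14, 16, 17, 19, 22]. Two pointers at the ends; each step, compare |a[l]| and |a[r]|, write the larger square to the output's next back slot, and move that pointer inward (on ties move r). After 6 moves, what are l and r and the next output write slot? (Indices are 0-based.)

l=2, r=14, next write slot=12

[0,18] |-20|<=|22| out[18]=484 → r--
[0,17] |-20|>|19| out[17]=400 → l++
[1,17] |-16|<=|19| out[16]=361 → r--
[1,16] |-16|<=|17| out[15]=289 → r--
[1,15] |-16|<=|16| out[14]=256 → r--
[1,14] |-16|>|14| out[13]=256 → l++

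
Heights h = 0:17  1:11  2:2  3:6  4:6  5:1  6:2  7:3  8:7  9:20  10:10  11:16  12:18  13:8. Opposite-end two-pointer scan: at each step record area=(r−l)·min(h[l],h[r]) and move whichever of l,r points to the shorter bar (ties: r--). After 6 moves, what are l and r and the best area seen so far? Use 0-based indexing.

l=0 r=13: min(17,8)*13=104 best=104 *, r--
l=0 r=12: min(17,18)*12=204 best=204 *, l++
l=1 r=12: min(11,18)*11=121 best=204, l++
l=2 r=12: min(2,18)*10=20 best=204, l++
l=3 r=12: min(6,18)*9=54 best=204, l++
l=4 r=12: min(6,18)*8=48 best=204, l++

l=5, r=12, best area=204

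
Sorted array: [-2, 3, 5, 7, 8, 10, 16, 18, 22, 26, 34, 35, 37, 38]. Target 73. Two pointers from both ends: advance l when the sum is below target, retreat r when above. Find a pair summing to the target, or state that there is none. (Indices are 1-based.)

[1,14] -2+38=36 <73 → l++
[2,14] 3+38=41 <73 → l++
[3,14] 5+38=43 <73 → l++
[4,14] 7+38=45 <73 → l++
[5,14] 8+38=46 <73 → l++
[6,14] 10+38=48 <73 → l++
[7,14] 16+38=54 <73 → l++
[8,14] 18+38=56 <73 → l++
[9,14] 22+38=60 <73 → l++
[10,14] 26+38=64 <73 → l++
[11,14] 34+38=72 <73 → l++
[12,14] 35+38=73 → found

(35, 38)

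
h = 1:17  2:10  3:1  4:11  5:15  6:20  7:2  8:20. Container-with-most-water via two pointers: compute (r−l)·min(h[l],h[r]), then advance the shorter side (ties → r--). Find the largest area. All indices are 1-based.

[1,8] min(17,20)*7=119 best=119 * → l++
[2,8] min(10,20)*6=60 best=119 → l++
[3,8] min(1,20)*5=5 best=119 → l++
[4,8] min(11,20)*4=44 best=119 → l++
[5,8] min(15,20)*3=45 best=119 → l++
[6,8] min(20,20)*2=40 best=119 → r--
[6,7] min(20,2)*1=2 best=119 → r--

max area = 119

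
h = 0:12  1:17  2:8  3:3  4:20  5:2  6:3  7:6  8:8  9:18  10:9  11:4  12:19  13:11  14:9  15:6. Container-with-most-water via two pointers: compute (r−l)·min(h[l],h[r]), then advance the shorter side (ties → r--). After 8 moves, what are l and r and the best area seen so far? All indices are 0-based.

l=4, r=11, best area=187

l=0 r=15: min(12,6)*15=90 best=90 *, r--
l=0 r=14: min(12,9)*14=126 best=126 *, r--
l=0 r=13: min(12,11)*13=143 best=143 *, r--
l=0 r=12: min(12,19)*12=144 best=144 *, l++
l=1 r=12: min(17,19)*11=187 best=187 *, l++
l=2 r=12: min(8,19)*10=80 best=187, l++
l=3 r=12: min(3,19)*9=27 best=187, l++
l=4 r=12: min(20,19)*8=152 best=187, r--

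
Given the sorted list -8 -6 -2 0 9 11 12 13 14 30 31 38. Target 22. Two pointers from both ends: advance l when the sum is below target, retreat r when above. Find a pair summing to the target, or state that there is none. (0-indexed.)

[0,11] -8+38=30 >22 → r--
[0,10] -8+31=23 >22 → r--
[0,9] -8+30=22 → found

(-8, 30)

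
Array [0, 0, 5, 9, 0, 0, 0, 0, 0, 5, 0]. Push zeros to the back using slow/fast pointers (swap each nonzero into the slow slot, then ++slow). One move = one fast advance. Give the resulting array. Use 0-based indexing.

slow=0 fast=0: a[fast]=0, fast++
slow=0 fast=1: a[fast]=0, fast++
slow=0 fast=2: a[fast]=5≠0 swap→a[0]=5, slow++,fast++
slow=1 fast=3: a[fast]=9≠0 swap→a[1]=9, slow++,fast++
slow=2 fast=4: a[fast]=0, fast++
slow=2 fast=5: a[fast]=0, fast++
slow=2 fast=6: a[fast]=0, fast++
slow=2 fast=7: a[fast]=0, fast++
slow=2 fast=8: a[fast]=0, fast++
slow=2 fast=9: a[fast]=5≠0 swap→a[2]=5, slow++,fast++
slow=3 fast=10: a[fast]=0, fast++

[5, 9, 5, 0, 0, 0, 0, 0, 0, 0, 0]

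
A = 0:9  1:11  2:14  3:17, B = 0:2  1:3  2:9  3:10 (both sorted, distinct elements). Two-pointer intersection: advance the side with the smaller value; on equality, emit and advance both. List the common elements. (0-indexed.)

intersection = [9]

i=0 j=0: 9>2, j++
i=0 j=1: 9>3, j++
i=0 j=2: 9==9 emit, i++,j++
i=1 j=3: 11>10, j++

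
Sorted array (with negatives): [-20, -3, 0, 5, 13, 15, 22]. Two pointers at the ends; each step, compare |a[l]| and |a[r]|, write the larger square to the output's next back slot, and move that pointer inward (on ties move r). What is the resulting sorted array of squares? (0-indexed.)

[0, 9, 25, 169, 225, 400, 484]

l=0 r=6: |-20|<=|22| out[6]=484, r--
l=0 r=5: |-20|>|15| out[5]=400, l++
l=1 r=5: |-3|<=|15| out[4]=225, r--
l=1 r=4: |-3|<=|13| out[3]=169, r--
l=1 r=3: |-3|<=|5| out[2]=25, r--
l=1 r=2: |-3|>|0| out[1]=9, l++
l=2 r=2: |0|<=|0| out[0]=0, r--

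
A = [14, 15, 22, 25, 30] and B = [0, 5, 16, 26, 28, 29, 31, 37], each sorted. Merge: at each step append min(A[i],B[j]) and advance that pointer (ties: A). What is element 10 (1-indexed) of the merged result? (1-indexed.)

i=1 j=1: A[i]=14>B[j]=0 take 0, j++
i=1 j=2: A[i]=14>B[j]=5 take 5, j++
i=1 j=3: A[i]=14<=B[j]=16 take 14, i++
i=2 j=3: A[i]=15<=B[j]=16 take 15, i++
i=3 j=3: A[i]=22>B[j]=16 take 16, j++
i=3 j=4: A[i]=22<=B[j]=26 take 22, i++
i=4 j=4: A[i]=25<=B[j]=26 take 25, i++
i=5 j=4: A[i]=30>B[j]=26 take 26, j++
i=5 j=5: A[i]=30>B[j]=28 take 28, j++
i=5 j=6: A[i]=30>B[j]=29 take 29, j++
i=5 j=7: A[i]=30<=B[j]=31 take 30, i++
i=6 j=7: A done, take B[j]=31, j++
i=6 j=8: A done, take B[j]=37, j++

merged[10] = 29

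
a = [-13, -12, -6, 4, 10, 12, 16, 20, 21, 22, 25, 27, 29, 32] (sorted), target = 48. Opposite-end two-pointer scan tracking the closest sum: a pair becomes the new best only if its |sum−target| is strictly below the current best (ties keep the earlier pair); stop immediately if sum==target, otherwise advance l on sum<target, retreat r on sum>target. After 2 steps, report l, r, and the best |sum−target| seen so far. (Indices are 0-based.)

[0,13] -13+32=19 d=29 * → l++
[1,13] -12+32=20 d=28 * → l++

l=2, r=13, best |Δ|=28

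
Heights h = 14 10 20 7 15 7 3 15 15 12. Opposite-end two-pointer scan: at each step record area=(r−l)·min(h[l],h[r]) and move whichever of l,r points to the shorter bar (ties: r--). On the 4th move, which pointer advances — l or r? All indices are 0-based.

r

l=0 r=9: min(14,12)*9=108 best=108 *, r--
l=0 r=8: min(14,15)*8=112 best=112 *, l++
l=1 r=8: min(10,15)*7=70 best=112, l++
l=2 r=8: min(20,15)*6=90 best=112, r--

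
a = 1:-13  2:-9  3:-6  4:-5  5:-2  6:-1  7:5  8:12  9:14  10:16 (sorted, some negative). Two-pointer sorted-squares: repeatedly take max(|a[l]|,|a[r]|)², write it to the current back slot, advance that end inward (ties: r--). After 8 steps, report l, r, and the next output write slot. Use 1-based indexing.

[1,10] |-13|<=|16| out[10]=256 → r--
[1,9] |-13|<=|14| out[9]=196 → r--
[1,8] |-13|>|12| out[8]=169 → l++
[2,8] |-9|<=|12| out[7]=144 → r--
[2,7] |-9|>|5| out[6]=81 → l++
[3,7] |-6|>|5| out[5]=36 → l++
[4,7] |-5|<=|5| out[4]=25 → r--
[4,6] |-5|>|-1| out[3]=25 → l++

l=5, r=6, next write slot=2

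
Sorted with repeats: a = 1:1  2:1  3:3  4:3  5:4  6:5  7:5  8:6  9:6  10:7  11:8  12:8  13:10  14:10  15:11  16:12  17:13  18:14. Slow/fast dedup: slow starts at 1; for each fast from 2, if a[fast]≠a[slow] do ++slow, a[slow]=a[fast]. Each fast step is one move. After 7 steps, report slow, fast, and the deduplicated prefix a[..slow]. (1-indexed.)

slow=1 fast=2: a[fast]=1=a[slow] dup, fast++
slow=1 fast=3: a[fast]=3≠a[slow]=1 write a[2]=3, slow++,fast++
slow=2 fast=4: a[fast]=3=a[slow] dup, fast++
slow=2 fast=5: a[fast]=4≠a[slow]=3 write a[3]=4, slow++,fast++
slow=3 fast=6: a[fast]=5≠a[slow]=4 write a[4]=5, slow++,fast++
slow=4 fast=7: a[fast]=5=a[slow] dup, fast++
slow=4 fast=8: a[fast]=6≠a[slow]=5 write a[5]=6, slow++,fast++

slow=5, fast=9, prefix=[1, 3, 4, 5, 6]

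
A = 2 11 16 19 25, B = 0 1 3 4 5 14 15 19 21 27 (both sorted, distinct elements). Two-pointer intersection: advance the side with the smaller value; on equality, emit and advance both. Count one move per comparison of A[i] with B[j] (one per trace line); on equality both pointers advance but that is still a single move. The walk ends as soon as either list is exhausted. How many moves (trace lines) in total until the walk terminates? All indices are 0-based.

i=0 j=0: 2>0, j++
i=0 j=1: 2>1, j++
i=0 j=2: 2<3, i++
i=1 j=2: 11>3, j++
i=1 j=3: 11>4, j++
i=1 j=4: 11>5, j++
i=1 j=5: 11<14, i++
i=2 j=5: 16>14, j++
i=2 j=6: 16>15, j++
i=2 j=7: 16<19, i++
i=3 j=7: 19==19 emit, i++,j++
i=4 j=8: 25>21, j++
i=4 j=9: 25<27, i++

13 moves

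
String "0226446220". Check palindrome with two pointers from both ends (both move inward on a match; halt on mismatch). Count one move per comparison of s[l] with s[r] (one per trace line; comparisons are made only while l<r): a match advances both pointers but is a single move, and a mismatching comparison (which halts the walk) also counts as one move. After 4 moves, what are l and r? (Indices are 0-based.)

[0,9] '0'=='0' → l++,r--
[1,8] '2'=='2' → l++,r--
[2,7] '2'=='2' → l++,r--
[3,6] '6'=='6' → l++,r--

l=4, r=5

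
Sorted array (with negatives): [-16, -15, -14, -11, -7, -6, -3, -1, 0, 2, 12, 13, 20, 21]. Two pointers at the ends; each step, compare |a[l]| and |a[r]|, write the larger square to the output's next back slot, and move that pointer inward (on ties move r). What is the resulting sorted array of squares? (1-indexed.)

[1,14] |-16|<=|21| out[14]=441 → r--
[1,13] |-16|<=|20| out[13]=400 → r--
[1,12] |-16|>|13| out[12]=256 → l++
[2,12] |-15|>|13| out[11]=225 → l++
[3,12] |-14|>|13| out[10]=196 → l++
[4,12] |-11|<=|13| out[9]=169 → r--
[4,11] |-11|<=|12| out[8]=144 → r--
[4,10] |-11|>|2| out[7]=121 → l++
[5,10] |-7|>|2| out[6]=49 → l++
[6,10] |-6|>|2| out[5]=36 → l++
[7,10] |-3|>|2| out[4]=9 → l++
[8,10] |-1|<=|2| out[3]=4 → r--
[8,9] |-1|>|0| out[2]=1 → l++
[9,9] |0|<=|0| out[1]=0 → r--

[0, 1, 4, 9, 36, 49, 121, 144, 169, 196, 225, 256, 400, 441]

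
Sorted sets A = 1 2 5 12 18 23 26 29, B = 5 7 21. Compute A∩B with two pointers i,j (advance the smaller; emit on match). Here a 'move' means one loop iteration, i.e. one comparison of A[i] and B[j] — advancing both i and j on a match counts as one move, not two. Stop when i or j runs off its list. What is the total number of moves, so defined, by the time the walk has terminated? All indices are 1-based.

7 moves

[i=1,j=1] 1<5 → i++
[i=2,j=1] 2<5 → i++
[i=3,j=1] 5==5 emit → i++,j++
[i=4,j=2] 12>7 → j++
[i=4,j=3] 12<21 → i++
[i=5,j=3] 18<21 → i++
[i=6,j=3] 23>21 → j++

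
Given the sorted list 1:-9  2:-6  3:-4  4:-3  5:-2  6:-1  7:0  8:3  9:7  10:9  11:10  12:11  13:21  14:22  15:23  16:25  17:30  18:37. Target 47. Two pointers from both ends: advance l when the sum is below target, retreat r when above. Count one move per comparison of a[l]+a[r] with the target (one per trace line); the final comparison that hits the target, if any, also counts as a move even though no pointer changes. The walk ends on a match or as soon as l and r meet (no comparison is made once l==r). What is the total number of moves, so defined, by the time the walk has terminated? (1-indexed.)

11 moves

l=1 r=18: -9+37=28 <47, l++
l=2 r=18: -6+37=31 <47, l++
l=3 r=18: -4+37=33 <47, l++
l=4 r=18: -3+37=34 <47, l++
l=5 r=18: -2+37=35 <47, l++
l=6 r=18: -1+37=36 <47, l++
l=7 r=18: 0+37=37 <47, l++
l=8 r=18: 3+37=40 <47, l++
l=9 r=18: 7+37=44 <47, l++
l=10 r=18: 9+37=46 <47, l++
l=11 r=18: 10+37=47, found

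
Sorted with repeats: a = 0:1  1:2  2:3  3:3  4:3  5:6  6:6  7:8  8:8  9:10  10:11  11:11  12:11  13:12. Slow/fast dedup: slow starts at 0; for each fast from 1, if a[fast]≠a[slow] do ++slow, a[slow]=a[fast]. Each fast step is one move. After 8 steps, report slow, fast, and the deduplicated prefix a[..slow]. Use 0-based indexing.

slow=0 fast=1: a[fast]=2≠a[slow]=1 write a[1]=2, slow++,fast++
slow=1 fast=2: a[fast]=3≠a[slow]=2 write a[2]=3, slow++,fast++
slow=2 fast=3: a[fast]=3=a[slow] dup, fast++
slow=2 fast=4: a[fast]=3=a[slow] dup, fast++
slow=2 fast=5: a[fast]=6≠a[slow]=3 write a[3]=6, slow++,fast++
slow=3 fast=6: a[fast]=6=a[slow] dup, fast++
slow=3 fast=7: a[fast]=8≠a[slow]=6 write a[4]=8, slow++,fast++
slow=4 fast=8: a[fast]=8=a[slow] dup, fast++

slow=4, fast=9, prefix=[1, 2, 3, 6, 8]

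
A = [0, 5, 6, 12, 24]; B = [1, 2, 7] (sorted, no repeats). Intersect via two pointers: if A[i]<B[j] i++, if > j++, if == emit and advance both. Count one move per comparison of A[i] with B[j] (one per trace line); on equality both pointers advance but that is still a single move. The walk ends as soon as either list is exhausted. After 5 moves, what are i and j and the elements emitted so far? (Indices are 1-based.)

[i=1,j=1] 0<1 → i++
[i=2,j=1] 5>1 → j++
[i=2,j=2] 5>2 → j++
[i=2,j=3] 5<7 → i++
[i=3,j=3] 6<7 → i++

i=4, j=3, emitted=[]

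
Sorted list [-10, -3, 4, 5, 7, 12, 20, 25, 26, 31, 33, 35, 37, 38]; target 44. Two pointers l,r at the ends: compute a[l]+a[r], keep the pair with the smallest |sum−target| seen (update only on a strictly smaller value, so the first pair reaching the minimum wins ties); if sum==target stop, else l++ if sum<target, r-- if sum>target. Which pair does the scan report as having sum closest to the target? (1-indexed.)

pair (7, 37) with sum 44 (|Δ|=0)

[1,14] -10+38=28 d=16 * → l++
[2,14] -3+38=35 d=9 * → l++
[3,14] 4+38=42 d=2 * → l++
[4,14] 5+38=43 d=1 * → l++
[5,14] 7+38=45 d=1 → r--
[5,13] 7+37=44 d=0 * → stop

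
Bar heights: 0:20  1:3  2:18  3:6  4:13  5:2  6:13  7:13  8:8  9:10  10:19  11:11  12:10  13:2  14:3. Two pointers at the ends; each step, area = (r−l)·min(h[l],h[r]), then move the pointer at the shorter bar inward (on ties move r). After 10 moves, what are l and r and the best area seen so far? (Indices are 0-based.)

l=0 r=14: min(20,3)*14=42 best=42 *, r--
l=0 r=13: min(20,2)*13=26 best=42, r--
l=0 r=12: min(20,10)*12=120 best=120 *, r--
l=0 r=11: min(20,11)*11=121 best=121 *, r--
l=0 r=10: min(20,19)*10=190 best=190 *, r--
l=0 r=9: min(20,10)*9=90 best=190, r--
l=0 r=8: min(20,8)*8=64 best=190, r--
l=0 r=7: min(20,13)*7=91 best=190, r--
l=0 r=6: min(20,13)*6=78 best=190, r--
l=0 r=5: min(20,2)*5=10 best=190, r--

l=0, r=4, best area=190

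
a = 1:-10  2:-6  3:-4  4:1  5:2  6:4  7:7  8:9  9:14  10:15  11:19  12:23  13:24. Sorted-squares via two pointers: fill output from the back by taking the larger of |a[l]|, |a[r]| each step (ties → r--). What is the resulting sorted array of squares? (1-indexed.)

l=1 r=13: |-10|<=|24| out[13]=576, r--
l=1 r=12: |-10|<=|23| out[12]=529, r--
l=1 r=11: |-10|<=|19| out[11]=361, r--
l=1 r=10: |-10|<=|15| out[10]=225, r--
l=1 r=9: |-10|<=|14| out[9]=196, r--
l=1 r=8: |-10|>|9| out[8]=100, l++
l=2 r=8: |-6|<=|9| out[7]=81, r--
l=2 r=7: |-6|<=|7| out[6]=49, r--
l=2 r=6: |-6|>|4| out[5]=36, l++
l=3 r=6: |-4|<=|4| out[4]=16, r--
l=3 r=5: |-4|>|2| out[3]=16, l++
l=4 r=5: |1|<=|2| out[2]=4, r--
l=4 r=4: |1|<=|1| out[1]=1, r--

[1, 4, 16, 16, 36, 49, 81, 100, 196, 225, 361, 529, 576]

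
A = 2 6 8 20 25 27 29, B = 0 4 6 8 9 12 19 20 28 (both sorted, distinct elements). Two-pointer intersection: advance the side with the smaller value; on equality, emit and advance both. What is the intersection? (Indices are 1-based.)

[i=1,j=1] 2>0 → j++
[i=1,j=2] 2<4 → i++
[i=2,j=2] 6>4 → j++
[i=2,j=3] 6==6 emit → i++,j++
[i=3,j=4] 8==8 emit → i++,j++
[i=4,j=5] 20>9 → j++
[i=4,j=6] 20>12 → j++
[i=4,j=7] 20>19 → j++
[i=4,j=8] 20==20 emit → i++,j++
[i=5,j=9] 25<28 → i++
[i=6,j=9] 27<28 → i++
[i=7,j=9] 29>28 → j++

intersection = [6, 8, 20]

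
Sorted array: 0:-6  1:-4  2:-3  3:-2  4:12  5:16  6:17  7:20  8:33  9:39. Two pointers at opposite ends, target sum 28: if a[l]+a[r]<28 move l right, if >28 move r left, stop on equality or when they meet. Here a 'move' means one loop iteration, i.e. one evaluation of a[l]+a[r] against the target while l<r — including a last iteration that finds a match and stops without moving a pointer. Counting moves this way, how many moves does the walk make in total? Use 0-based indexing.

9 moves

[0,9] -6+39=33 >28 → r--
[0,8] -6+33=27 <28 → l++
[1,8] -4+33=29 >28 → r--
[1,7] -4+20=16 <28 → l++
[2,7] -3+20=17 <28 → l++
[3,7] -2+20=18 <28 → l++
[4,7] 12+20=32 >28 → r--
[4,6] 12+17=29 >28 → r--
[4,5] 12+16=28 → found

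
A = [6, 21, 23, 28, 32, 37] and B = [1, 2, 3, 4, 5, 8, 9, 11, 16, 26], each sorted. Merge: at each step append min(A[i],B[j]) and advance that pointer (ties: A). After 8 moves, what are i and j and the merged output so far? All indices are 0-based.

i=1, j=7, merged so far=[1, 2, 3, 4, 5, 6, 8, 9]

i=0 j=0: A[i]=6>B[j]=1 take 1, j++
i=0 j=1: A[i]=6>B[j]=2 take 2, j++
i=0 j=2: A[i]=6>B[j]=3 take 3, j++
i=0 j=3: A[i]=6>B[j]=4 take 4, j++
i=0 j=4: A[i]=6>B[j]=5 take 5, j++
i=0 j=5: A[i]=6<=B[j]=8 take 6, i++
i=1 j=5: A[i]=21>B[j]=8 take 8, j++
i=1 j=6: A[i]=21>B[j]=9 take 9, j++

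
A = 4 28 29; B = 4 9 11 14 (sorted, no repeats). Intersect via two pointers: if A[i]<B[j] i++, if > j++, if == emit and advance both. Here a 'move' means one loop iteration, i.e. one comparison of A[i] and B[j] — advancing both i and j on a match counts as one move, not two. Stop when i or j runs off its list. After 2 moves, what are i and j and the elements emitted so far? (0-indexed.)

i=1, j=2, emitted=[4]

i=0 j=0: 4==4 emit, i++,j++
i=1 j=1: 28>9, j++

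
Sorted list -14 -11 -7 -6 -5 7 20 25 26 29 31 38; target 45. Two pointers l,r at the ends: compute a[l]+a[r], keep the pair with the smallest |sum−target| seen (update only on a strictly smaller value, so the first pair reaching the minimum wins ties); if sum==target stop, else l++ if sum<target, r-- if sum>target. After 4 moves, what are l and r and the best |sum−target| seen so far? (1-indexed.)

l=5, r=12, best |Δ|=13

l=1 r=12: -14+38=24 d=21 *, l++
l=2 r=12: -11+38=27 d=18 *, l++
l=3 r=12: -7+38=31 d=14 *, l++
l=4 r=12: -6+38=32 d=13 *, l++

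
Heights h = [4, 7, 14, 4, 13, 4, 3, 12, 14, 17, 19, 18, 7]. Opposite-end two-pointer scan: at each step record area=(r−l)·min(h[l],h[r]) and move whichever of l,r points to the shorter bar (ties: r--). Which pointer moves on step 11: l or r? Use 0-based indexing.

l

l=0 r=12: min(4,7)*12=48 best=48 *, l++
l=1 r=12: min(7,7)*11=77 best=77 *, r--
l=1 r=11: min(7,18)*10=70 best=77, l++
l=2 r=11: min(14,18)*9=126 best=126 *, l++
l=3 r=11: min(4,18)*8=32 best=126, l++
l=4 r=11: min(13,18)*7=91 best=126, l++
l=5 r=11: min(4,18)*6=24 best=126, l++
l=6 r=11: min(3,18)*5=15 best=126, l++
l=7 r=11: min(12,18)*4=48 best=126, l++
l=8 r=11: min(14,18)*3=42 best=126, l++
l=9 r=11: min(17,18)*2=34 best=126, l++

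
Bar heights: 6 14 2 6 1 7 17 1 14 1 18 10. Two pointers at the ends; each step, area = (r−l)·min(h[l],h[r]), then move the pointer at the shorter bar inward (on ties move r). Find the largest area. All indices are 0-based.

max area = 126

[0,11] min(6,10)*11=66 best=66 * → l++
[1,11] min(14,10)*10=100 best=100 * → r--
[1,10] min(14,18)*9=126 best=126 * → l++
[2,10] min(2,18)*8=16 best=126 → l++
[3,10] min(6,18)*7=42 best=126 → l++
[4,10] min(1,18)*6=6 best=126 → l++
[5,10] min(7,18)*5=35 best=126 → l++
[6,10] min(17,18)*4=68 best=126 → l++
[7,10] min(1,18)*3=3 best=126 → l++
[8,10] min(14,18)*2=28 best=126 → l++
[9,10] min(1,18)*1=1 best=126 → l++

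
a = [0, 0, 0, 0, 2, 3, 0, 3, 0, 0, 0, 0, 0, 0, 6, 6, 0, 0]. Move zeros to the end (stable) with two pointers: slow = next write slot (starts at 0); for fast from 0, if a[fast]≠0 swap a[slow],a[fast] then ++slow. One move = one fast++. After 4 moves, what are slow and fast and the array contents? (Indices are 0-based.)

(s=0,f=0) a[fast]=0 → fast++
(s=0,f=1) a[fast]=0 → fast++
(s=0,f=2) a[fast]=0 → fast++
(s=0,f=3) a[fast]=0 → fast++

slow=0, fast=4, a=[0, 0, 0, 0, 2, 3, 0, 3, 0, 0, 0, 0, 0, 0, 6, 6, 0, 0]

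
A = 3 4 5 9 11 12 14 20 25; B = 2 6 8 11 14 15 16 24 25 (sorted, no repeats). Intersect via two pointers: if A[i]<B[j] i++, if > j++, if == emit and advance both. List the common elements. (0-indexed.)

i=0 j=0: 3>2, j++
i=0 j=1: 3<6, i++
i=1 j=1: 4<6, i++
i=2 j=1: 5<6, i++
i=3 j=1: 9>6, j++
i=3 j=2: 9>8, j++
i=3 j=3: 9<11, i++
i=4 j=3: 11==11 emit, i++,j++
i=5 j=4: 12<14, i++
i=6 j=4: 14==14 emit, i++,j++
i=7 j=5: 20>15, j++
i=7 j=6: 20>16, j++
i=7 j=7: 20<24, i++
i=8 j=7: 25>24, j++
i=8 j=8: 25==25 emit, i++,j++

intersection = [11, 14, 25]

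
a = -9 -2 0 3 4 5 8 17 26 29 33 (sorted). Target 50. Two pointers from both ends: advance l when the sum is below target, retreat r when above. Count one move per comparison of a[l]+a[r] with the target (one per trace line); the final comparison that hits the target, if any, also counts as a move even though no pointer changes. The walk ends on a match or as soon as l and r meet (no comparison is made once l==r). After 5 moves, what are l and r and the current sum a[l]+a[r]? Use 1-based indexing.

[1,11] -9+33=24 <50 → l++
[2,11] -2+33=31 <50 → l++
[3,11] 0+33=33 <50 → l++
[4,11] 3+33=36 <50 → l++
[5,11] 4+33=37 <50 → l++

l=6, r=11, sum=38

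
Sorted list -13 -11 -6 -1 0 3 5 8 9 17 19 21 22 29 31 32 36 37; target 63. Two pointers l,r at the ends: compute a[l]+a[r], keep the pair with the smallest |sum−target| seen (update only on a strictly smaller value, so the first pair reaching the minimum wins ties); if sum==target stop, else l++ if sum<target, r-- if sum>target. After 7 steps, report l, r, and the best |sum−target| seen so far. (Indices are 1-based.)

l=8, r=18, best |Δ|=21

l=1 r=18: -13+37=24 d=39 *, l++
l=2 r=18: -11+37=26 d=37 *, l++
l=3 r=18: -6+37=31 d=32 *, l++
l=4 r=18: -1+37=36 d=27 *, l++
l=5 r=18: 0+37=37 d=26 *, l++
l=6 r=18: 3+37=40 d=23 *, l++
l=7 r=18: 5+37=42 d=21 *, l++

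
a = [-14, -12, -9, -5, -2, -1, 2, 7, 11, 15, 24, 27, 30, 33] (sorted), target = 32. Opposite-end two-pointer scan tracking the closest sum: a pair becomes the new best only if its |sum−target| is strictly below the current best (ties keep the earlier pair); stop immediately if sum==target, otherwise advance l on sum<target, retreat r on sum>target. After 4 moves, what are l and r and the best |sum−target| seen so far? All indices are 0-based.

l=0 r=13: -14+33=19 d=13 *, l++
l=1 r=13: -12+33=21 d=11 *, l++
l=2 r=13: -9+33=24 d=8 *, l++
l=3 r=13: -5+33=28 d=4 *, l++

l=4, r=13, best |Δ|=4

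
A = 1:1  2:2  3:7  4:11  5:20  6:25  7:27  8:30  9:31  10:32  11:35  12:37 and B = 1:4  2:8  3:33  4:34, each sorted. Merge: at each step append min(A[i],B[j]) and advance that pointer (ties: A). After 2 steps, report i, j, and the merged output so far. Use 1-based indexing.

i=1 j=1: A[i]=1<=B[j]=4 take 1, i++
i=2 j=1: A[i]=2<=B[j]=4 take 2, i++

i=3, j=1, merged so far=[1, 2]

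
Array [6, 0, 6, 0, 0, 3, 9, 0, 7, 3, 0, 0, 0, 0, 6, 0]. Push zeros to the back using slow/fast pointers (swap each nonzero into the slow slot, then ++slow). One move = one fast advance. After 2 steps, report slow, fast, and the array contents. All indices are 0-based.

slow=0 fast=0: a[fast]=6≠0 swap→a[0]=6, slow++,fast++
slow=1 fast=1: a[fast]=0, fast++

slow=1, fast=2, a=[6, 0, 6, 0, 0, 3, 9, 0, 7, 3, 0, 0, 0, 0, 6, 0]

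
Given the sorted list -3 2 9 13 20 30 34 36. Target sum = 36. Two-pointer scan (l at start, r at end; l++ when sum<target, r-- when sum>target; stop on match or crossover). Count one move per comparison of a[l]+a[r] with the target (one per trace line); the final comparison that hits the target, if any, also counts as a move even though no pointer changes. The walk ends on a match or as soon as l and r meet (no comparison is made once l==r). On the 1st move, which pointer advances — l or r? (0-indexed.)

l=0 r=7: -3+36=33 <36, l++

l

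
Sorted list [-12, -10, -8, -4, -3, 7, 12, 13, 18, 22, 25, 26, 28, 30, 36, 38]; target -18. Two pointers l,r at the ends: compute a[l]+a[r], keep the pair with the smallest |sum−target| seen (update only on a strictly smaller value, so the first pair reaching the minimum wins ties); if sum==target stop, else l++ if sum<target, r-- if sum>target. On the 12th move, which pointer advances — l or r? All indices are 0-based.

r

l=0 r=15: -12+38=26 d=44 *, r--
l=0 r=14: -12+36=24 d=42 *, r--
l=0 r=13: -12+30=18 d=36 *, r--
l=0 r=12: -12+28=16 d=34 *, r--
l=0 r=11: -12+26=14 d=32 *, r--
l=0 r=10: -12+25=13 d=31 *, r--
l=0 r=9: -12+22=10 d=28 *, r--
l=0 r=8: -12+18=6 d=24 *, r--
l=0 r=7: -12+13=1 d=19 *, r--
l=0 r=6: -12+12=0 d=18 *, r--
l=0 r=5: -12+7=-5 d=13 *, r--
l=0 r=4: -12+-3=-15 d=3 *, r--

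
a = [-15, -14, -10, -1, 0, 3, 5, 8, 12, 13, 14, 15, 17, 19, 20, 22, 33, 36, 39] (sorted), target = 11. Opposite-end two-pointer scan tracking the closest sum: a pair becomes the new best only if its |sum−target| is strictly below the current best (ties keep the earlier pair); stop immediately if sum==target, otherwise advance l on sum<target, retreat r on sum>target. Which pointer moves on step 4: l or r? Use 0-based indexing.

[0,18] -15+39=24 d=13 * → r--
[0,17] -15+36=21 d=10 * → r--
[0,16] -15+33=18 d=7 * → r--
[0,15] -15+22=7 d=4 * → l++

l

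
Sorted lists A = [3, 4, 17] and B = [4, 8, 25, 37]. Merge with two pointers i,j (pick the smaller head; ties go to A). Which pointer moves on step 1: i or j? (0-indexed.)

i

i=0 j=0: A[i]=3<=B[j]=4 take 3, i++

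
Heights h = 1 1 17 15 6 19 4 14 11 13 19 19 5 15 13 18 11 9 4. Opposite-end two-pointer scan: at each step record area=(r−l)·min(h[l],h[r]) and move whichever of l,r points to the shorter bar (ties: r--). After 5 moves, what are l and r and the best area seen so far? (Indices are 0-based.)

[0,18] min(1,4)*18=18 best=18 * → l++
[1,18] min(1,4)*17=17 best=18 → l++
[2,18] min(17,4)*16=64 best=64 * → r--
[2,17] min(17,9)*15=135 best=135 * → r--
[2,16] min(17,11)*14=154 best=154 * → r--

l=2, r=15, best area=154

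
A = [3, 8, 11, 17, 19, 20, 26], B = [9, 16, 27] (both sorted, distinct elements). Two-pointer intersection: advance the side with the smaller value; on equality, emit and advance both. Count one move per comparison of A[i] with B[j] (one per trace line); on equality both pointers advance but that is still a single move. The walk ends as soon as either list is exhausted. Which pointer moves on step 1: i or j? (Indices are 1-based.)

i

[i=1,j=1] 3<9 → i++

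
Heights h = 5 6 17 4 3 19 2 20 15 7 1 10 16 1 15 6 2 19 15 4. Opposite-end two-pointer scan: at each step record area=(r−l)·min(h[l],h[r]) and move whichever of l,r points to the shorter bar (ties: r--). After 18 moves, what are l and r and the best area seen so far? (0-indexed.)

l=0 r=19: min(5,4)*19=76 best=76 *, r--
l=0 r=18: min(5,15)*18=90 best=90 *, l++
l=1 r=18: min(6,15)*17=102 best=102 *, l++
l=2 r=18: min(17,15)*16=240 best=240 *, r--
l=2 r=17: min(17,19)*15=255 best=255 *, l++
l=3 r=17: min(4,19)*14=56 best=255, l++
l=4 r=17: min(3,19)*13=39 best=255, l++
l=5 r=17: min(19,19)*12=228 best=255, r--
l=5 r=16: min(19,2)*11=22 best=255, r--
l=5 r=15: min(19,6)*10=60 best=255, r--
l=5 r=14: min(19,15)*9=135 best=255, r--
l=5 r=13: min(19,1)*8=8 best=255, r--
l=5 r=12: min(19,16)*7=112 best=255, r--
l=5 r=11: min(19,10)*6=60 best=255, r--
l=5 r=10: min(19,1)*5=5 best=255, r--
l=5 r=9: min(19,7)*4=28 best=255, r--
l=5 r=8: min(19,15)*3=45 best=255, r--
l=5 r=7: min(19,20)*2=38 best=255, l++

l=6, r=7, best area=255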